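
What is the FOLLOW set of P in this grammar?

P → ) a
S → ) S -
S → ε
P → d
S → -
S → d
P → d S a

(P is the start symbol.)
{ $ }

P is the start symbol, so $ ∈ FOLLOW(P).
P does not occur on any right-hand side.

Taking the union: FOLLOW(P) = { $ }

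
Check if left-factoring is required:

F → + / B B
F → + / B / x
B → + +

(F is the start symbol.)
Yes, F has productions with common prefix '+ / B'

Left-factoring is needed when two productions for the same non-terminal
share a common prefix on the right-hand side.

Productions for F:
  F → + / B B
  F → + / B / x

Found common prefix '+ / B' in productions for F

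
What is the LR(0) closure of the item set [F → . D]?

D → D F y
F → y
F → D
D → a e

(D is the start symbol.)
To compute CLOSURE, for each item [A → α.Bβ] where B is a non-terminal, add [B → .γ] for all productions B → γ; repeat for the newly added items until nothing changes.

Start with: [F → . D]
  [F → . D] has the dot before D: add [D → . D F y], [D → . a e]
No further items can be added.

CLOSURE = { [D → . D F y], [D → . a e], [F → . D] }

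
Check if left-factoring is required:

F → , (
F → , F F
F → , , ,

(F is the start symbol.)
Yes, F has productions with common prefix ','

Left-factoring is needed when two productions for the same non-terminal
share a common prefix on the right-hand side.

Productions for F:
  F → , (
  F → , F F
  F → , , ,

Found common prefix ',' in productions for F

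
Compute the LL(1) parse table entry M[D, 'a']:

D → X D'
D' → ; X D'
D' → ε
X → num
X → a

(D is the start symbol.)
D → X D'

To find M[D, 'a'], we find productions for D where 'a' is in the predict set (PREDICT(N → α) = (FIRST(α) \ {ε}) ∪ (FOLLOW(N) if α ⇒* ε)).

Relevant sets:
  FIRST(X) = { 'a', 'num' }

D → X D': PREDICT = { 'a', 'num' }
  'a' is in predict set, so this production goes in M[D, 'a']

M[D, 'a'] = D → X D'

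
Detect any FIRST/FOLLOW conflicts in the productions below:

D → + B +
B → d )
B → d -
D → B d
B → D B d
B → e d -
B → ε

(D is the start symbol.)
A FIRST/FOLLOW conflict occurs when a non-terminal N has a nullable alternative N → β (β ⇒* ε) and another alternative N → α with FIRST(α) ∩ FOLLOW(N) ≠ ∅: on such a lookahead the parser cannot decide between expanding α and letting N vanish via β.

Nullable non-terminals: B.
FIRST sets used below: FIRST(D) = { '+', 'd', 'e' }

B: nullable alternative(s) B → ε; FOLLOW(B) = { '+', 'd' }
  B → d ): FIRST \ {ε} = { 'd' } — overlaps FOLLOW(B) on { 'd' }: CONFLICT
  B → d -: FIRST \ {ε} = { 'd' } — overlaps FOLLOW(B) on { 'd' }: CONFLICT
  B → D B d: FIRST \ {ε} = { '+', 'd', 'e' } — overlaps FOLLOW(B) on { '+', 'd' }: CONFLICT
  B → e d -: FIRST \ {ε} = { 'e' } — disjoint from FOLLOW(B)
  B → ε: FIRST \ {ε} = { } — this is the only nullable alternative, skip

D has no nullable alternative, so no FIRST/FOLLOW check is needed there.

So the grammar has 3 FIRST/FOLLOW conflicts (marked CONFLICT above).

Answer: Yes. B → d ')' with FOLLOW(B) on { 'd' }; B → d '-' with FOLLOW(B) on { 'd' }; B → D B d with FOLLOW(B) on { '+', 'd' }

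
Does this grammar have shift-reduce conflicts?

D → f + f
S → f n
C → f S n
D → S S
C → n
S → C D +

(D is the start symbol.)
No shift-reduce conflicts

Augment with D' → D and build the canonical LR(0) collection (I0 = CLOSURE({[D' → . D]}), then GOTO on every symbol after a dot until no new states appear). It has 15 states:
  I0: { [C → . f S n], [C → . n], [D → . S S], [D → . f + f], [D' → . D], [S → . C D +], [S → . f n] }  — shift
  I1: { [C → . f S n], [C → . n], [D → . S S], [D → . f + f], [S → . C D +], [S → . f n], [S → C . D +] }  — shift
  I2: { [D' → D .] }  — accept
  I3: { [C → . f S n], [C → . n], [D → S . S], [S → . C D +], [S → . f n] }  — shift
  I4: { [C → . f S n], [C → . n], [C → f . S n], [D → f . + f], [S → . C D +], [S → . f n], [S → f . n] }  — shift
  I5: { [C → n .] }  — reduce
  I6: { [D → f + . f] }  — shift
  I7: { [C → f S . n] }  — shift
  I8: { [C → . f S n], [C → . n], [C → f . S n], [S → . C D +], [S → . f n], [S → f . n] }  — shift
  I9: { [C → n .], [S → f n .] }  — 2 reduces
  I10: { [C → f S n .] }  — reduce
  I11: { [D → f + f .] }  — reduce
  I12: { [D → S S .] }  — reduce
  I13: { [S → C D . +] }  — shift
  I14: { [S → C D + .] }  — reduce

No state contains both a complete item and a shift item.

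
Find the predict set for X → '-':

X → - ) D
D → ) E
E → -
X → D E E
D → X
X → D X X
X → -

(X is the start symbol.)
PREDICT(X → '-') = (FIRST(RHS) \ {ε}) ∪ (FOLLOW(X) if ε ∈ FIRST(RHS), i.e. RHS ⇒* ε)
FIRST('-') = { '-' }
ε ∉ FIRST('-'), so FOLLOW(X) is not added.
PREDICT(X → '-') = { '-' }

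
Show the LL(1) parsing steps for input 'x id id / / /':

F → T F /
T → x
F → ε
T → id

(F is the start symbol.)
Stack is shown with the top on the left.

Stack         Input            Action
-------------------------------------
F $           x id id / / / $  output F → T F /
T F / $       x id id / / / $  output T → x
x F / $       x id id / / / $  match 'x'
F / $         id id / / / $    output F → T F /
T F / / $     id id / / / $    output T → id
id F / / $    id id / / / $    match 'id'
F / / $       id / / / $       output F → T F /
T F / / / $   id / / / $       output T → id
id F / / / $  id / / / $       match 'id'
F / / / $     / / / $          output F → ε
/ / / $       / / / $          match '/'
/ / $         / / $            match '/'
/ $           / $              match '/'
$             $                accept

The string is accepted.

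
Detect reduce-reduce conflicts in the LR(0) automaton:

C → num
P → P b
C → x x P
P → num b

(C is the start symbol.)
No reduce-reduce conflicts

Augment with C' → C and build the canonical LR(0) collection (I0 = CLOSURE({[C' → . C]}), then GOTO on every symbol after a dot until no new states appear). It has 9 states:
  I0: { [C → . num], [C → . x x P], [C' → . C] }  — shift
  I1: { [C' → C .] }  — accept
  I2: { [C → num .] }  — reduce
  I3: { [C → x . x P] }  — shift
  I4: { [C → x x . P], [P → . P b], [P → . num b] }  — shift
  I5: { [C → x x P .], [P → P . b] }  — shift, reduce
  I6: { [P → num . b] }  — shift
  I7: { [P → num b .] }  — reduce
  I8: { [P → P b .] }  — reduce

No state contains more than one complete item.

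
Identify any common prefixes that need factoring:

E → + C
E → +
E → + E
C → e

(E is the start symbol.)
Left-factoring is needed when two productions for the same non-terminal
share a common prefix on the right-hand side.

Productions for E:
  E → + C
  E → +
  E → + E

Found common prefix '+' in productions for E

Answer: Yes, E has productions with common prefix '+'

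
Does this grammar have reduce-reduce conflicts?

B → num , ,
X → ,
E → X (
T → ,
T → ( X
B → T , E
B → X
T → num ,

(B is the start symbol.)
Yes — I2: [T → , .] vs [X → , .]

A reduce-reduce conflict occurs when an LR(0) state has two complete items [A → α .] and [B → β .] — both call for a reduction, and with no lookahead the parser cannot choose between them.

Augment with B' → B and build the canonical LR(0) collection (I0 = CLOSURE({[B' → . B]}), then GOTO on every symbol after a dot until no new states appear). It has 15 states:
  I0: { [B → . T , E], [B → . X], [B → . num , ,], [B' → . B], [T → . ( X], [T → . ,], [T → . num ,], [X → . ,] }  — shift
  I1: { [T → ( . X], [X → . ,] }  — shift
  I2: { [T → , .], [X → , .] }  — 2 reduces
  I3: { [B' → B .] }  — accept
  I4: { [B → T . , E] }  — shift
  I5: { [B → X .] }  — reduce
  I6: { [B → num . , ,], [T → num . ,] }  — shift
  I7: { [B → num , . ,], [T → num , .] }  — shift, reduce
  I8: { [B → num , , .] }  — reduce
  I9: { [B → T , . E], [E → . X (], [X → . ,] }  — shift
  I10: { [X → , .] }  — reduce
  I11: { [B → T , E .] }  — reduce
  I12: { [E → X . (] }  — shift
  I13: { [E → X ( .] }  — reduce
  I14: { [T → ( X .] }  — reduce

I2 contains complete items [T → , .], [X → , .] — reduce-reduce conflict.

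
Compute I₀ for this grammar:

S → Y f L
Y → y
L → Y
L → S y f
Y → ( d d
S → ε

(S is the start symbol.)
{ [S → . Y f L], [S → .], [S' → . S], [Y → . ( d d], [Y → . y] }

First, augment the grammar with S' → S
I₀ = CLOSURE({ [S' → . S] }):
  [S' → . S] has the dot before S: add [S → . Y f L], [S → .]
  [S → . Y f L] has the dot before Y: add [Y → . y], [Y → . ( d d]
No further items can be added.

I₀ = { [S → . Y f L], [S → .], [S' → . S], [Y → . ( d d], [Y → . y] }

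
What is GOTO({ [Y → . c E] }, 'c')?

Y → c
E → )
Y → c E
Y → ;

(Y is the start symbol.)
GOTO(I, 'c') = CLOSURE({ [A → αX.β] : [A → α.Xβ] ∈ I, X = 'c' })

Items with dot before 'c', with the dot advanced:
  [Y → . c E] → [Y → c . E]
Closure of the advanced items:
  [Y → c . E] has the dot before E: add [E → . )]

GOTO = { [E → . )], [Y → c . E] }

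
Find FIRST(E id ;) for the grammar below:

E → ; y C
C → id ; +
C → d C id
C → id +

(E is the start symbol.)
FIRST sets of the non-terminals involved (from the grammar, by fixed-point iteration):
  FIRST(E) = { ';' }

To compute FIRST(E id ;), process the symbols left to right:
Symbol E is a non-terminal. Add FIRST(E) \ {ε} = { ';' }
E is not nullable (ε ∉ FIRST(E)), so stop here.
FIRST(E id ;) = { ';' }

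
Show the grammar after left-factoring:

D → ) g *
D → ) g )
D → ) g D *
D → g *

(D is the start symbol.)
Left-factoring transforms A → αβ₁ | αβ₂ into A → αA' and A' → β₁ | β₂
(α is the longest common prefix among the alternatives). Repeat until
no nonterminal has two alternatives with a common prefix.

Round 1: D has alternatives sharing prefix ') g'. Introduce D': D → ) g D'
  Add: D' → *
  Add: D' → )
  Add: D' → D *

No remaining common prefixes — done.

Resulting grammar:
D → ) g D'
D' → *
D' → )
D' → D *
D → g *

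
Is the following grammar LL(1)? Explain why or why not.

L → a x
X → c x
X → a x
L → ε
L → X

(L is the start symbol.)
A grammar is LL(1) if for each non-terminal N with multiple productions, the predict sets of those productions are pairwise disjoint, where PREDICT(N → α) = (FIRST(α) \ {ε}) ∪ (FOLLOW(N) if α ⇒* ε).

Relevant sets:
  FIRST(X) = { 'a', 'c' }
  FOLLOW(L) = { $ }

For L:
  PREDICT(L → a x) = { 'a' }
  PREDICT(L → ε) = { $ }
  PREDICT(L → X) = { 'a', 'c' }
For X:
  PREDICT(X → c x) = { 'c' }
  PREDICT(X → a x) = { 'a' }

Conflict found: Predict set conflict for L: { 'a' }
The grammar is NOT LL(1).

Answer: No. Predict set conflict for L: { 'a' }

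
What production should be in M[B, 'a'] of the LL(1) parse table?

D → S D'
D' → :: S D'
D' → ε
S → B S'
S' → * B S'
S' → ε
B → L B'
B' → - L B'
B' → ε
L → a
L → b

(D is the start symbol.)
To find M[B, 'a'], we find productions for B where 'a' is in the predict set (PREDICT(N → α) = (FIRST(α) \ {ε}) ∪ (FOLLOW(N) if α ⇒* ε)).

Relevant sets:
  FIRST(L) = { 'a', 'b' }

B → L B': PREDICT = { 'a', 'b' }
  'a' is in predict set, so this production goes in M[B, 'a']

M[B, 'a'] = B → L B'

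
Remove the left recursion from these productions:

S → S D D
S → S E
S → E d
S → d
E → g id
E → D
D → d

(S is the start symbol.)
S is directly left-recursive. The standard transformation for
  A → A α₁ | ... | A α_m | β₁ | ... | β_n
is
  A  → β₁ A' | ... | β_n A'
  A' → α₁ A' | ... | α_m A' | ε

S → E d becomes S → E d S'
S → d becomes S → d S'
S → S D D becomes S' → D D S'
S → S E becomes S' → E S'
Add S' → ε

Productions for other non-terminals are unchanged:
  E → g id
  E → D
  D → d

Resulting grammar:
S → E d S'
S → d S'
S' → D D S'
S' → E S'
S' → ε
E → g id
E → D
D → d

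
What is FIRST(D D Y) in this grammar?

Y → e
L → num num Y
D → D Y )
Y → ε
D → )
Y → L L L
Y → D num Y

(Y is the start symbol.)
FIRST sets of the non-terminals involved (from the grammar, by fixed-point iteration):
  FIRST(D) = { ')' }

To compute FIRST(D D Y), process the symbols left to right:
Symbol D is a non-terminal. Add FIRST(D) \ {ε} = { ')' }
D is not nullable (ε ∉ FIRST(D)), so stop here.
FIRST(D D Y) = { ')' }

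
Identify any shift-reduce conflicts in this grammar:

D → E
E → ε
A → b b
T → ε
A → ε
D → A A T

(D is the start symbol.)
Yes — I0: [A → .] vs [A → . b b]; I1: [A → .] vs [A → . b b]

Augment with D' → D and build the canonical LR(0) collection (I0 = CLOSURE({[D' → . D]}), then GOTO on every symbol after a dot until no new states appear). It has 8 states:
  I0: { [A → . b b], [A → .], [D → . A A T], [D → . E], [D' → . D], [E → .] }  — shift, 2 reduces
  I1: { [A → . b b], [A → .], [D → A . A T] }  — shift, reduce
  I2: { [D' → D .] }  — accept
  I3: { [D → E .] }  — reduce
  I4: { [A → b . b] }  — shift
  I5: { [A → b b .] }  — reduce
  I6: { [D → A A . T], [T → .] }  — reduce
  I7: { [D → A A T .] }  — reduce

I0 contains reduce items [A → .], [E → .] and shift item [A → . b b] — shift-reduce conflict.
I1 contains reduce item [A → .] and shift item [A → . b b] — shift-reduce conflict.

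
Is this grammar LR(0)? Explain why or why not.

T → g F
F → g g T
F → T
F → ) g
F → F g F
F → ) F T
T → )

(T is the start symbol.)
Augment with T' → T and build the canonical LR(0) collection (I0 = CLOSURE({[T' → . T]}), then GOTO on every symbol after a dot until no new states appear). It has 17 states:
  I0: { [T → . )], [T → . g F], [T' → . T] }  — shift
  I1: { [T → ) .] }  — reduce
  I2: { [T' → T .] }  — accept
  I3: { [F → . ) F T], [F → . ) g], [F → . F g F], [F → . T], [F → . g g T], [T → . )], [T → . g F], [T → g . F] }  — shift
  I4: { [F → ) . F T], [F → ) . g], [F → . ) F T], [F → . ) g], [F → . F g F], [F → . T], [F → . g g T], [T → ) .], [T → . )], [T → . g F] }  — shift, reduce
  I5: { [F → F . g F], [T → g F .] }  — shift, reduce
  I6: { [F → T .] }  — reduce
  I7: { [F → . ) F T], [F → . ) g], [F → . F g F], [F → . T], [F → . g g T], [F → g . g T], [T → . )], [T → . g F], [T → g . F] }  — shift
  I8: { [F → . ) F T], [F → . ) g], [F → . F g F], [F → . T], [F → . g g T], [F → g . g T], [F → g g . T], [T → . )], [T → . g F], [T → g . F] }  — shift
  I9: { [F → T .], [F → g g T .] }  — 2 reduces
  I10: { [F → . ) F T], [F → . ) g], [F → . F g F], [F → . T], [F → . g g T], [F → F g . F], [T → . )], [T → . g F] }  — shift
  I11: { [F → F . g F], [F → F g F .] }  — shift, reduce
  I12: { [F → ) F . T], [F → F . g F], [T → . )], [T → . g F] }  — shift
  I13: { [F → ) g .], [F → . ) F T], [F → . ) g], [F → . F g F], [F → . T], [F → . g g T], [F → g . g T], [T → . )], [T → . g F], [T → g . F] }  — shift, reduce
  I14: { [F → ) F T .] }  — reduce
  I15: { [F → . ) F T], [F → . ) g], [F → . F g F], [F → . T], [F → . g g T], [F → F g . F], [T → . )], [T → . g F], [T → g . F] }  — shift
  I16: { [F → F . g F], [F → F g F .], [T → g F .] }  — shift, 2 reduces

Conflict in state I4:
  Shift-reduce conflict between [T → ) .] and [F → . ) F T]
So the grammar is NOT LR(0).

Answer: No. Shift-reduce conflict between [T → ) .] and [F → . ) F T]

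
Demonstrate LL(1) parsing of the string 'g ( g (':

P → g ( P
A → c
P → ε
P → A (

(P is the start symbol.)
LL(1) parsing maintains a stack (initially the start symbol over $) and the input. At each step: if the stack top is a terminal, match it against the current input token; if it is a non-terminal N, replace it with the RHS of M[N, lookahead] (the unique production whose predict set contains the lookahead).

Stack is shown with the top on the left.

Stack    Input      Action
--------------------------
P $      g ( g ( $  output P → g ( P
g ( P $  g ( g ( $  match 'g'
( P $    ( g ( $    match '('
P $      g ( $      output P → g ( P
g ( P $  g ( $      match 'g'
( P $    ( $        match '('
P $      $          output P → ε
$        $          accept

The string is accepted.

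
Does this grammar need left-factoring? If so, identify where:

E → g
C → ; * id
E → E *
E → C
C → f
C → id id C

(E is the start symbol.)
Left-factoring is needed when two productions for the same non-terminal
share a common prefix on the right-hand side.

Productions for E:
  E → g
  E → E *
  E → C
Productions for C:
  C → ; * id
  C → f
  C → id id C

No common prefixes found.

Answer: No, left-factoring is not needed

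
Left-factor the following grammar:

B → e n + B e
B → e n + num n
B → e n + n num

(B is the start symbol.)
B → e n + B'
B' → B e
B' → num n
B' → n num

Left-factoring transforms A → αβ₁ | αβ₂ into A → αA' and A' → β₁ | β₂
(α is the longest common prefix among the alternatives). Repeat until
no nonterminal has two alternatives with a common prefix.

Round 1: B has alternatives sharing prefix 'e n +'. Introduce B': B → e n + B'
  Add: B' → B e
  Add: B' → num n
  Add: B' → n num

No remaining common prefixes — done.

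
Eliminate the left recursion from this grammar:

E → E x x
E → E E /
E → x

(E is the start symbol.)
E is directly left-recursive. The standard transformation for
  A → A α₁ | ... | A α_m | β₁ | ... | β_n
is
  A  → β₁ A' | ... | β_n A'
  A' → α₁ A' | ... | α_m A' | ε

E → x becomes E → x E'
E → E x x becomes E' → x x E'
E → E E / becomes E' → E / E'
Add E' → ε

Resulting grammar:
E → x E'
E' → x x E'
E' → E / E'
E' → ε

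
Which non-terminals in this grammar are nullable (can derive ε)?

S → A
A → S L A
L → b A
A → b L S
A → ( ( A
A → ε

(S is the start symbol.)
{ 'A', 'S' }

A non-terminal is nullable if it can derive ε (the empty string): either it has an ε-production, or it has a production whose right-hand side consists entirely of nullable non-terminals.

ε-productions: A → ε
So A is immediately nullable.
S → A: every symbol on the right is nullable, so S is nullable too.
No further non-terminal can be added: every production for the remaining non-terminals contains a terminal or a non-nullable non-terminal.
Nullable = { 'A', 'S' }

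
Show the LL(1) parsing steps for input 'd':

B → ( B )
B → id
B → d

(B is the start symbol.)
LL(1) parsing maintains a stack (initially the start symbol over $) and the input. At each step: if the stack top is a terminal, match it against the current input token; if it is a non-terminal N, replace it with the RHS of M[N, lookahead] (the unique production whose predict set contains the lookahead).

Stack is shown with the top on the left.

Stack  Input  Action
--------------------
B $    d $    output B → d
d $    d $    match 'd'
$      $      accept

The string is accepted.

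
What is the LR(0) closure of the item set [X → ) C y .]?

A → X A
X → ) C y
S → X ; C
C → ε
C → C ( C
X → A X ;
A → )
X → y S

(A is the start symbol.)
{ [X → ) C y .] }

Start with: [X → ) C y .]
The dot is at the end, so nothing is added.

CLOSURE = { [X → ) C y .] }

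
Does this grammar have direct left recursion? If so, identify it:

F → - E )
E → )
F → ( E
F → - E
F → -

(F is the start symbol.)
No direct left recursion

F → - E ): starts with '-'
E → ): starts with ')'
F → ( E: starts with '('
F → - E: starts with '-'
F → -: starts with '-'

No direct left recursion found.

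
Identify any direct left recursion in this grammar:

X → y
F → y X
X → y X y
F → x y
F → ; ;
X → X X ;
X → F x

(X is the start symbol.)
Direct left recursion occurs when N → N α for some non-terminal N (the right-hand side begins with the left-hand side itself).

X → y: starts with y
F → y X: starts with y
X → y X y: starts with y
F → x y: starts with x
F → ; ;: starts with ';'
X → X X ;: LEFT RECURSIVE (starts with X)
X → F x: starts with F

The grammar has direct left recursion on: X.

Answer: Yes, X is left-recursive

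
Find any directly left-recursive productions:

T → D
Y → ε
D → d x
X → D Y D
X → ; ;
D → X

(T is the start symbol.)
T → D: starts with D
Y → ε: starts with ε
D → d x: starts with d
X → D Y D: starts with D
X → ; ;: starts with ';'
D → X: starts with X

No direct left recursion found.

Answer: No direct left recursion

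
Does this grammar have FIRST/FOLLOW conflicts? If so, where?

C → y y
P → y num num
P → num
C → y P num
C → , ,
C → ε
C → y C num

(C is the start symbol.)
A FIRST/FOLLOW conflict occurs when a non-terminal N has a nullable alternative N → β (β ⇒* ε) and another alternative N → α with FIRST(α) ∩ FOLLOW(N) ≠ ∅: on such a lookahead the parser cannot decide between expanding α and letting N vanish via β.

Nullable non-terminals: C.

C: nullable alternative(s) C → ε; FOLLOW(C) = { $, 'num' }
  C → y y: FIRST \ {ε} = { 'y' } — disjoint from FOLLOW(C)
  C → y P num: FIRST \ {ε} = { 'y' } — disjoint from FOLLOW(C)
  C → , ,: FIRST \ {ε} = { ',' } — disjoint from FOLLOW(C)
  C → ε: FIRST \ {ε} = { } — this is the only nullable alternative, skip
  C → y C num: FIRST \ {ε} = { 'y' } — disjoint from FOLLOW(C)

P has no nullable alternative, so no FIRST/FOLLOW check is needed there.

No FIRST/FOLLOW conflicts found.

Answer: No FIRST/FOLLOW conflicts.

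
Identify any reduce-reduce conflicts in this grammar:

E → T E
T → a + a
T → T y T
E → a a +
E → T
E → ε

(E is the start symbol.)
Yes — I2: [E → .] vs [E → T .]

Augment with E' → E and build the canonical LR(0) collection (I0 = CLOSURE({[E' → . E]}), then GOTO on every symbol after a dot until no new states appear). It has 12 states:
  I0: { [E → . T E], [E → . T], [E → . a a +], [E → .], [E' → . E], [T → . T y T], [T → . a + a] }  — shift, reduce
  I1: { [E' → E .] }  — accept
  I2: { [E → . T E], [E → . T], [E → . a a +], [E → .], [E → T . E], [E → T .], [T → . T y T], [T → . a + a], [T → T . y T] }  — shift, 2 reduces
  I3: { [E → a . a +], [T → a . + a] }  — shift
  I4: { [T → a + . a] }  — shift
  I5: { [E → a a . +] }  — shift
  I6: { [E → a a + .] }  — reduce
  I7: { [T → a + a .] }  — reduce
  I8: { [E → T E .] }  — reduce
  I9: { [T → . T y T], [T → . a + a], [T → T y . T] }  — shift
  I10: { [T → T . y T], [T → T y T .] }  — shift, reduce
  I11: { [T → a . + a] }  — shift

I2 contains complete items [E → .], [E → T .] — reduce-reduce conflict.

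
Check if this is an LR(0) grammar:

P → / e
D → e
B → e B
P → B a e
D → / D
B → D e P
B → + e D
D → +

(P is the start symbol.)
A grammar is LR(0) if no state in the canonical LR(0) collection has:
  - both a shift item (dot before a terminal) and a complete item (shift-reduce conflict), or
  - two or more complete items (reduce-reduce conflict; the accept item [P' → P .] counts as a complete item here).

Augment with P' → P and build the canonical LR(0) collection (I0 = CLOSURE({[P' → . P]}), then GOTO on every symbol after a dot until no new states appear). It has 19 states:
  I0: { [B → . + e D], [B → . D e P], [B → . e B], [D → . +], [D → . / D], [D → . e], [P → . / e], [P → . B a e], [P' → . P] }  — shift
  I1: { [B → + . e D], [D → + .] }  — shift, reduce
  I2: { [D → . +], [D → . / D], [D → . e], [D → / . D], [P → / . e] }  — shift
  I3: { [P → B . a e] }  — shift
  I4: { [B → D . e P] }  — shift
  I5: { [P' → P .] }  — accept
  I6: { [B → . + e D], [B → . D e P], [B → . e B], [B → e . B], [D → . +], [D → . / D], [D → . e], [D → e .] }  — shift, reduce
  I7: { [D → . +], [D → . / D], [D → . e], [D → / . D] }  — shift
  I8: { [B → e B .] }  — reduce
  I9: { [D → + .] }  — reduce
  I10: { [D → / D .] }  — reduce
  I11: { [D → e .] }  — reduce
  I12: { [B → . + e D], [B → . D e P], [B → . e B], [B → D e . P], [D → . +], [D → . / D], [D → . e], [P → . / e], [P → . B a e] }  — shift
  I13: { [B → D e P .] }  — reduce
  I14: { [P → B a . e] }  — shift
  I15: { [P → B a e .] }  — reduce
  I16: { [D → e .], [P → / e .] }  — 2 reduces
  I17: { [B → + e . D], [D → . +], [D → . / D], [D → . e] }  — shift
  I18: { [B → + e D .] }  — reduce

Conflict in state I1:
  Shift-reduce conflict between [D → + .] and [B → + . e D]
So the grammar is NOT LR(0).

Answer: No. Shift-reduce conflict between [D → + .] and [B → + . e D]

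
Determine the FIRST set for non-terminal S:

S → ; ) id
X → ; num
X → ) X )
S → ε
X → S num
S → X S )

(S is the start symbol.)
To compute FIRST(S), examine every production with S on the left-hand side, reading each right-hand side left to right until a non-nullable symbol is reached.

FIRST sets of the other non-terminals involved (by the same procedure, iterated to a fixed point):
  FIRST(X) = { ')', ';', 'num' }

From S → ; ) id:
  - ';' is a terminal: add ';' and stop
From S → ε:
  - ε-production, so ε ∈ FIRST(S)
From S → X S ):
  - X is a non-terminal: add FIRST(X) \ {ε} = { ')', ';', 'num' }
    X is not nullable, so stop

Collecting: FIRST(S) = { ')', ';', 'num', ε }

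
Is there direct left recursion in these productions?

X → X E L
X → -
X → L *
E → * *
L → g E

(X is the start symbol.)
Yes, X is left-recursive

X → X E L: LEFT RECURSIVE (starts with X)
X → -: starts with '-'
X → L *: starts with L
E → * *: starts with '*'
L → g E: starts with g

The grammar has direct left recursion on: X.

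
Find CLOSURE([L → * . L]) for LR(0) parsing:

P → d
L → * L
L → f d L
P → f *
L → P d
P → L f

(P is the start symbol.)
{ [L → * . L], [L → . * L], [L → . P d], [L → . f d L], [P → . L f], [P → . d], [P → . f *] }

To compute CLOSURE, for each item [A → α.Bβ] where B is a non-terminal, add [B → .γ] for all productions B → γ; repeat for the newly added items until nothing changes.

Start with: [L → * . L]
  [L → * . L] has the dot before L: add [L → . * L], [L → . f d L], [L → . P d]
  [L → . P d] has the dot before P: add [P → . d], [P → . f *], [P → . L f]
No further items can be added.

CLOSURE = { [L → * . L], [L → . * L], [L → . P d], [L → . f d L], [P → . L f], [P → . d], [P → . f *] }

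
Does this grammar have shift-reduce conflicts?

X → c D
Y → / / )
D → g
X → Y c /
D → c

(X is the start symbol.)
No shift-reduce conflicts

Augment with X' → X and build the canonical LR(0) collection (I0 = CLOSURE({[X' → . X]}), then GOTO on every symbol after a dot until no new states appear). It has 12 states:
  I0: { [X → . Y c /], [X → . c D], [X' → . X], [Y → . / / )] }  — shift
  I1: { [Y → / . / )] }  — shift
  I2: { [X' → X .] }  — accept
  I3: { [X → Y . c /] }  — shift
  I4: { [D → . c], [D → . g], [X → c . D] }  — shift
  I5: { [X → c D .] }  — reduce
  I6: { [D → c .] }  — reduce
  I7: { [D → g .] }  — reduce
  I8: { [X → Y c . /] }  — shift
  I9: { [X → Y c / .] }  — reduce
  I10: { [Y → / / . )] }  — shift
  I11: { [Y → / / ) .] }  — reduce

No state contains both a complete item and a shift item.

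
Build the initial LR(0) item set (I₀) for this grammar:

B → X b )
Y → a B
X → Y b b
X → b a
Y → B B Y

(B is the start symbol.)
{ [B → . X b )], [B' → . B], [X → . Y b b], [X → . b a], [Y → . B B Y], [Y → . a B] }

First, augment the grammar with B' → B
I₀ = CLOSURE({ [B' → . B] }):
  [B' → . B] has the dot before B: add [B → . X b )]
  [B → . X b )] has the dot before X: add [X → . Y b b], [X → . b a]
  [X → . Y b b] has the dot before Y: add [Y → . a B], [Y → . B B Y]
No further items can be added.

I₀ = { [B → . X b )], [B' → . B], [X → . Y b b], [X → . b a], [Y → . B B Y], [Y → . a B] }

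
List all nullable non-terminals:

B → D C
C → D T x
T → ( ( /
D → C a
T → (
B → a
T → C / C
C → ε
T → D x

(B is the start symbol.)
ε-productions: C → ε
So C is immediately nullable.
No further non-terminal can be added: every production for the remaining non-terminals contains a terminal or a non-nullable non-terminal.
Nullable = { 'C' }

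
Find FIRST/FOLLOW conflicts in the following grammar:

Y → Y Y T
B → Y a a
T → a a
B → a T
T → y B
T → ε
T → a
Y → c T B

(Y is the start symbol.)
Nullable non-terminals: T.

T: nullable alternative(s) T → ε; FOLLOW(T) = { $, 'a', 'c', 'y' }
  T → a a: FIRST \ {ε} = { 'a' } — overlaps FOLLOW(T) on { 'a' }: CONFLICT
  T → y B: FIRST \ {ε} = { 'y' } — overlaps FOLLOW(T) on { 'y' }: CONFLICT
  T → ε: FIRST \ {ε} = { } — this is the only nullable alternative, skip
  T → a: FIRST \ {ε} = { 'a' } — overlaps FOLLOW(T) on { 'a' }: CONFLICT

B, Y have no nullable alternative, so no FIRST/FOLLOW check is needed there.

So the grammar has 3 FIRST/FOLLOW conflicts (marked CONFLICT above).

Answer: Yes. T → a a with FOLLOW(T) on { 'a' }; T → y B with FOLLOW(T) on { 'y' }; T → a with FOLLOW(T) on { 'a' }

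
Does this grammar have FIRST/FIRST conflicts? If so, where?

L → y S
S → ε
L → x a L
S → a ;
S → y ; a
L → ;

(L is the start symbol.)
A FIRST/FIRST conflict occurs when two productions N → α and N → β for the same non-terminal have FIRST(α) ∩ FIRST(β) ≠ ∅ (with ε ∈ FIRST of a nullable right-hand side, so two nullable alternatives also conflict).

Productions for L:
  L → y S: FIRST = { 'y' }
  L → x a L: FIRST = { 'x' }
  L → ;: FIRST = { ';' }
Productions for S:
  S → ε: FIRST = { ε }
  S → a ;: FIRST = { 'a' }
  S → y ; a: FIRST = { 'y' }

All alternatives of each non-terminal have pairwise disjoint FIRST sets.

Answer: No FIRST/FIRST conflicts.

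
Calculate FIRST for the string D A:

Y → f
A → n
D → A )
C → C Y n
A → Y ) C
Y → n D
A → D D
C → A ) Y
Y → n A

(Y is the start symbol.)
{ 'f', 'n' }

FIRST sets of the non-terminals involved (from the grammar, by fixed-point iteration):
  FIRST(D) = { 'f', 'n' }

To compute FIRST(D A), process the symbols left to right:
Symbol D is a non-terminal. Add FIRST(D) \ {ε} = { 'f', 'n' }
D is not nullable (ε ∉ FIRST(D)), so stop here.
FIRST(D A) = { 'f', 'n' }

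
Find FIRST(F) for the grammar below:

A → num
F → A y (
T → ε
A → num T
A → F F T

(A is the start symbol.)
{ 'num' }

To compute FIRST(F), examine every production with F on the left-hand side, reading each right-hand side left to right until a non-nullable symbol is reached.

FIRST sets of the other non-terminals involved (by the same procedure, iterated to a fixed point):
  FIRST(A) = { 'num' }

From F → A y (:
  - A is a non-terminal: add FIRST(A) \ {ε} = { 'num' }
    A is not nullable, so stop

Collecting: FIRST(F) = { 'num' }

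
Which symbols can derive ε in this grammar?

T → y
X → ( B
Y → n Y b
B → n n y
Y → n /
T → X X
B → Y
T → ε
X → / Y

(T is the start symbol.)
A non-terminal is nullable if it can derive ε (the empty string): either it has an ε-production, or it has a production whose right-hand side consists entirely of nullable non-terminals.

ε-productions: T → ε
So T is immediately nullable.
No further non-terminal can be added: every production for the remaining non-terminals contains a terminal or a non-nullable non-terminal.
Nullable = { 'T' }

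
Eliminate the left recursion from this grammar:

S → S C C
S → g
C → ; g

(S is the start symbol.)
S → g S'
S' → C C S'
S' → ε
C → ; g

S is directly left-recursive. The standard transformation for
  A → A α₁ | ... | A α_m | β₁ | ... | β_n
is
  A  → β₁ A' | ... | β_n A'
  A' → α₁ A' | ... | α_m A' | ε

S → g becomes S → g S'
S → S C C becomes S' → C C S'
Add S' → ε

Productions for other non-terminals are unchanged:
  C → ; g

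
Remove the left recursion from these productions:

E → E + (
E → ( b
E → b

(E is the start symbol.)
E is directly left-recursive. The standard transformation for
  A → A α₁ | ... | A α_m | β₁ | ... | β_n
is
  A  → β₁ A' | ... | β_n A'
  A' → α₁ A' | ... | α_m A' | ε

E → ( b becomes E → ( b E'
E → b becomes E → b E'
E → E + ( becomes E' → + ( E'
Add E' → ε

Resulting grammar:
E → ( b E'
E → b E'
E' → + ( E'
E' → ε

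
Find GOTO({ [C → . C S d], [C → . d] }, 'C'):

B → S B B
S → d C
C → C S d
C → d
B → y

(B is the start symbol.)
{ [C → C . S d], [S → . d C] }

GOTO(I, 'C') = CLOSURE({ [A → αX.β] : [A → α.Xβ] ∈ I, X = 'C' })

Items with dot before 'C', with the dot advanced:
  [C → . C S d] → [C → C . S d]
Closure of the advanced items:
  [C → C . S d] has the dot before S: add [S → . d C]

GOTO = { [C → C . S d], [S → . d C] }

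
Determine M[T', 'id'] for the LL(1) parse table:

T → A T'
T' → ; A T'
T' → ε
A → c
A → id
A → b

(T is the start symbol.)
To find M[T', 'id'], we find productions for T' where 'id' is in the predict set (PREDICT(N → α) = (FIRST(α) \ {ε}) ∪ (FOLLOW(N) if α ⇒* ε)).

Relevant sets:
  FOLLOW(T') = { $ }

T' → ; A T': PREDICT = { ';' }
T' → ε: PREDICT = { $ }

M[T', 'id'] is empty (no production applies)

Answer: Empty (error entry)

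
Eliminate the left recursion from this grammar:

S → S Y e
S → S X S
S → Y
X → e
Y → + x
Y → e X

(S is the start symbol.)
S is directly left-recursive. The standard transformation for
  A → A α₁ | ... | A α_m | β₁ | ... | β_n
is
  A  → β₁ A' | ... | β_n A'
  A' → α₁ A' | ... | α_m A' | ε

S → Y becomes S → Y S'
S → S Y e becomes S' → Y e S'
S → S X S becomes S' → X S S'
Add S' → ε

Productions for other non-terminals are unchanged:
  X → e
  Y → + x
  Y → e X

Resulting grammar:
S → Y S'
S' → Y e S'
S' → X S S'
S' → ε
X → e
Y → + x
Y → e X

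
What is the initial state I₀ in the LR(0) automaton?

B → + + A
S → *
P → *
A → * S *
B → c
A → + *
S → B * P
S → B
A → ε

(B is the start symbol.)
{ [B → . + + A], [B → . c], [B' → . B] }

First, augment the grammar with B' → B
I₀ = CLOSURE({ [B' → . B] }):
  [B' → . B] has the dot before B: add [B → . + + A], [B → . c]
No further items can be added.

I₀ = { [B → . + + A], [B → . c], [B' → . B] }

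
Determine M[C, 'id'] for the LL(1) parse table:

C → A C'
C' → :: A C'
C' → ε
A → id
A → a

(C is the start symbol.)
C → A C'

To find M[C, 'id'], we find productions for C where 'id' is in the predict set (PREDICT(N → α) = (FIRST(α) \ {ε}) ∪ (FOLLOW(N) if α ⇒* ε)).

Relevant sets:
  FIRST(A) = { 'a', 'id' }

C → A C': PREDICT = { 'a', 'id' }
  'id' is in predict set, so this production goes in M[C, 'id']

M[C, 'id'] = C → A C'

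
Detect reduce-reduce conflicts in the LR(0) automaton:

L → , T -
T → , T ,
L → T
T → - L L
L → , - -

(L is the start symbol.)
Augment with L' → L and build the canonical LR(0) collection (I0 = CLOSURE({[L' → . L]}), then GOTO on every symbol after a dot until no new states appear). It has 14 states:
  I0: { [L → . , - -], [L → . , T -], [L → . T], [L' → . L], [T → . , T ,], [T → . - L L] }  — shift
  I1: { [L → , . - -], [L → , . T -], [T → , . T ,], [T → . , T ,], [T → . - L L] }  — shift
  I2: { [L → . , - -], [L → . , T -], [L → . T], [T → - . L L], [T → . , T ,], [T → . - L L] }  — shift
  I3: { [L' → L .] }  — accept
  I4: { [L → T .] }  — reduce
  I5: { [L → . , - -], [L → . , T -], [L → . T], [T → - L . L], [T → . , T ,], [T → . - L L] }  — shift
  I6: { [T → - L L .] }  — reduce
  I7: { [T → , . T ,], [T → . , T ,], [T → . - L L] }  — shift
  I8: { [L → , - . -], [L → . , - -], [L → . , T -], [L → . T], [T → - . L L], [T → . , T ,], [T → . - L L] }  — shift
  I9: { [L → , T . -], [T → , T . ,] }  — shift
  I10: { [T → , T , .] }  — reduce
  I11: { [L → , T - .] }  — reduce
  I12: { [L → , - - .], [L → . , - -], [L → . , T -], [L → . T], [T → - . L L], [T → . , T ,], [T → . - L L] }  — shift, reduce
  I13: { [T → , T . ,] }  — shift

No state contains more than one complete item.

Answer: No reduce-reduce conflicts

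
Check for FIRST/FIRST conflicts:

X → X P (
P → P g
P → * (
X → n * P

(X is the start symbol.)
Yes. X → X P '(' / X → n '*' P on { 'n' }; P → P g / P → '*' '(' on { '*' }

FIRST sets of the non-terminals at (or reachable through a nullable prefix from) the front of some alternative:
  FIRST(X) = { 'n' }
  FIRST(P) = { '*' }

Productions for X:
  X → X P (: FIRST = { 'n' }
  X → n * P: FIRST = { 'n' }
Productions for P:
  P → P g: FIRST = { '*' }
  P → * (: FIRST = { '*' }

Conflict for X: X → X P ( and X → n * P
  Overlap: { 'n' }
Conflict for P: P → P g and P → * (
  Overlap: { '*' }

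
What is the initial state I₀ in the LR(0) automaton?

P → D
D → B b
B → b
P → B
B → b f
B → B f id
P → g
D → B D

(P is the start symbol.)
First, augment the grammar with P' → P
I₀ = CLOSURE({ [P' → . P] }):
  [P' → . P] has the dot before P: add [P → . D], [P → . B], [P → . g]
  [P → . D] has the dot before D: add [D → . B b], [D → . B D]
  [P → . B] has the dot before B: add [B → . b], [B → . b f], [B → . B f id]
No further items can be added.

I₀ = { [B → . B f id], [B → . b f], [B → . b], [D → . B D], [D → . B b], [P → . B], [P → . D], [P → . g], [P' → . P] }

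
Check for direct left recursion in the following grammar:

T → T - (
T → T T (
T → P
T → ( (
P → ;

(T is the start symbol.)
Yes, T is left-recursive

Direct left recursion occurs when N → N α for some non-terminal N (the right-hand side begins with the left-hand side itself).

T → T - (: LEFT RECURSIVE (starts with T)
T → T T (: LEFT RECURSIVE (starts with T)
T → P: starts with P
T → ( (: starts with '('
P → ;: starts with ';'

The grammar has direct left recursion on: T.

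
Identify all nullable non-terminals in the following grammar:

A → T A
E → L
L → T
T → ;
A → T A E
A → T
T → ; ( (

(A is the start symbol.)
None

There are no ε-productions, so no non-terminal can derive ε.
No non-terminals are nullable.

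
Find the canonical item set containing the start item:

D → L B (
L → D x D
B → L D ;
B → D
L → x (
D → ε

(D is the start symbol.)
{ [D → . L B (], [D → .], [D' → . D], [L → . D x D], [L → . x (] }

First, augment the grammar with D' → D
I₀ = CLOSURE({ [D' → . D] }):
  [D' → . D] has the dot before D: add [D → . L B (], [D → .]
  [D → . L B (] has the dot before L: add [L → . D x D], [L → . x (]
No further items can be added.

I₀ = { [D → . L B (], [D → .], [D' → . D], [L → . D x D], [L → . x (] }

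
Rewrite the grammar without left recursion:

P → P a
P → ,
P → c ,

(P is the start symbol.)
P is directly left-recursive. The standard transformation for
  A → A α₁ | ... | A α_m | β₁ | ... | β_n
is
  A  → β₁ A' | ... | β_n A'
  A' → α₁ A' | ... | α_m A' | ε

P → , becomes P → , P'
P → c , becomes P → c , P'
P → P a becomes P' → a P'
Add P' → ε

Resulting grammar:
P → , P'
P → c , P'
P' → a P'
P' → ε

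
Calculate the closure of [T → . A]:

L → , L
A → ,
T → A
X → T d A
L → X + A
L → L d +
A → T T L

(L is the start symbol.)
{ [A → . ,], [A → . T T L], [T → . A] }

To compute CLOSURE, for each item [A → α.Bβ] where B is a non-terminal, add [B → .γ] for all productions B → γ; repeat for the newly added items until nothing changes.

Start with: [T → . A]
  [T → . A] has the dot before A: add [A → . ,], [A → . T T L]
  [A → . T T L] has the dot before T: all T-items already present
No further items can be added.

CLOSURE = { [A → . ,], [A → . T T L], [T → . A] }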